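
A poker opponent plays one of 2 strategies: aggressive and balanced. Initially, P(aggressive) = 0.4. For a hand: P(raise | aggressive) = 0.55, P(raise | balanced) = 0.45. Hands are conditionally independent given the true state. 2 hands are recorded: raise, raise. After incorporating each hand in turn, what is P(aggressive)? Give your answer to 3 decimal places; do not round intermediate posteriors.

0.499

After 'raise': P(aggressive) = 0.55·0.4000 / (0.55·0.4000 + 0.45·0.6000) ≈ 0.4490
After 'raise': P(aggressive) = 0.55·0.4490 / (0.55·0.4490 + 0.45·0.5510) ≈ 0.4990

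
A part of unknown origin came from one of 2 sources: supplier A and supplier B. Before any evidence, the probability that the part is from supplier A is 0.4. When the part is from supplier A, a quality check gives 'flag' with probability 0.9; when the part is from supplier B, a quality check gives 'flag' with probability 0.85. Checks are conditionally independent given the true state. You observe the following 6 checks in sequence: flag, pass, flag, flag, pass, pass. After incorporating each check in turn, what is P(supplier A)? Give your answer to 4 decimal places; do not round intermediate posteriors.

0.1899

After 'flag': P(supplier A) = 0.9·0.4000 / (0.9·0.4000 + 0.85·0.6000) ≈ 0.4138
After 'pass': P(supplier A) = 0.1·0.4138 / (0.1·0.4138 + 0.15·0.5862) ≈ 0.3200
After 'flag': P(supplier A) = 0.9·0.3200 / (0.9·0.3200 + 0.85·0.6800) ≈ 0.3326
After 'flag': P(supplier A) = 0.9·0.3326 / (0.9·0.3326 + 0.85·0.6674) ≈ 0.3454
After 'pass': P(supplier A) = 0.1·0.3454 / (0.1·0.3454 + 0.15·0.6546) ≈ 0.2602
After 'pass': P(supplier A) = 0.1·0.2602 / (0.1·0.2602 + 0.15·0.7398) ≈ 0.1899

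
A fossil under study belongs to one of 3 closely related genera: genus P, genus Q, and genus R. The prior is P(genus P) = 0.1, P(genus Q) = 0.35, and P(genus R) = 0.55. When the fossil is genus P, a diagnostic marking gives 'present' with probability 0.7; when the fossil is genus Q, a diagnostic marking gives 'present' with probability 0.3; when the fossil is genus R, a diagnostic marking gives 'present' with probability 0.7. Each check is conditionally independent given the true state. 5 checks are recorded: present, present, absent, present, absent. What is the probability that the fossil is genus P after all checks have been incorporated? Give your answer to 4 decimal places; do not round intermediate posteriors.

0.1250

After 'present': normaliser = 0.7·0.1000 + 0.3·0.3500 + 0.7·0.5500; P(genus P) ≈ 0.1250, P(genus Q) ≈ 0.1875, P(genus R) ≈ 0.6875
After 'present': normaliser = 0.7·0.1250 + 0.3·0.1875 + 0.7·0.6875; P(genus P) ≈ 0.1400, P(genus Q) ≈ 0.0900, P(genus R) ≈ 0.7700
After 'absent': normaliser = 0.3·0.1400 + 0.7·0.0900 + 0.3·0.7700; P(genus P) ≈ 0.1250, P(genus Q) ≈ 0.1875, P(genus R) ≈ 0.6875
After 'present': normaliser = 0.7·0.1250 + 0.3·0.1875 + 0.7·0.6875; P(genus P) ≈ 0.1400, P(genus Q) ≈ 0.0900, P(genus R) ≈ 0.7700
After 'absent': normaliser = 0.3·0.1400 + 0.7·0.0900 + 0.3·0.7700; P(genus P) ≈ 0.1250, P(genus Q) ≈ 0.1875, P(genus R) ≈ 0.6875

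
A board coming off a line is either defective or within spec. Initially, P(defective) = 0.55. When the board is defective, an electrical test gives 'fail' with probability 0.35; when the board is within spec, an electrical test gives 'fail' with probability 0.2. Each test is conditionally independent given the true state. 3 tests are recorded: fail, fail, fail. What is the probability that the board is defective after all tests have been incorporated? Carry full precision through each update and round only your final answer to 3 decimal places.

0.868

Apply Bayes' rule sequentially, carrying P(defective) forward.
After 'fail': P(defective) = 0.35·0.5500 / (0.35·0.5500 + 0.2·0.4500) ≈ 0.6814
After 'fail': P(defective) = 0.35·0.6814 / (0.35·0.6814 + 0.2·0.3186) ≈ 0.7892
After 'fail': P(defective) = 0.35·0.7892 / (0.35·0.7892 + 0.2·0.2108) ≈ 0.8676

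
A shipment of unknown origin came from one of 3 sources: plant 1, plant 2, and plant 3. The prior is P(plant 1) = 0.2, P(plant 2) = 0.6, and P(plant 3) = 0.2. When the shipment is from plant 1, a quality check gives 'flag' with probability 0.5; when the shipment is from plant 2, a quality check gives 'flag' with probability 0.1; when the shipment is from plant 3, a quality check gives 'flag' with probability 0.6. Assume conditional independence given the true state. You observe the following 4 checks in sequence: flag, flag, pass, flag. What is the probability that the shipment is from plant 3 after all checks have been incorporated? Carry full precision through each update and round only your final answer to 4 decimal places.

After 'flag': normaliser = 0.5·0.2000 + 0.1·0.6000 + 0.6·0.2000; P(plant 1) ≈ 0.3571, P(plant 2) ≈ 0.2143, P(plant 3) ≈ 0.4286
After 'flag': normaliser = 0.5·0.3571 + 0.1·0.2143 + 0.6·0.4286; P(plant 1) ≈ 0.3906, P(plant 2) ≈ 0.0469, P(plant 3) ≈ 0.5625
After 'pass': normaliser = 0.5·0.3906 + 0.9·0.0469 + 0.4·0.5625; P(plant 1) ≈ 0.4223, P(plant 2) ≈ 0.0912, P(plant 3) ≈ 0.4865
After 'flag': normaliser = 0.5·0.4223 + 0.1·0.0912 + 0.6·0.4865; P(plant 1) ≈ 0.4123, P(plant 2) ≈ 0.0178, P(plant 3) ≈ 0.5699

0.5699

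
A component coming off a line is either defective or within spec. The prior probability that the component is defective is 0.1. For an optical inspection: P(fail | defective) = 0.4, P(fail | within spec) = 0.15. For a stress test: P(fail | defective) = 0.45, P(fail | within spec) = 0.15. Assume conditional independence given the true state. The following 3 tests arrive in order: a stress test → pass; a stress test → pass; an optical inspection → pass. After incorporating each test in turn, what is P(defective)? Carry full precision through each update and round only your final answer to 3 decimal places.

After a stress test='pass': P(defective) = 0.55·0.1000 / (0.55·0.1000 + 0.85·0.9000) ≈ 0.0671
After a stress test='pass': P(defective) = 0.55·0.0671 / (0.55·0.0671 + 0.85·0.9329) ≈ 0.0445
After an optical inspection='pass': P(defective) = 0.6·0.0445 / (0.6·0.0445 + 0.85·0.9555) ≈ 0.0318

0.032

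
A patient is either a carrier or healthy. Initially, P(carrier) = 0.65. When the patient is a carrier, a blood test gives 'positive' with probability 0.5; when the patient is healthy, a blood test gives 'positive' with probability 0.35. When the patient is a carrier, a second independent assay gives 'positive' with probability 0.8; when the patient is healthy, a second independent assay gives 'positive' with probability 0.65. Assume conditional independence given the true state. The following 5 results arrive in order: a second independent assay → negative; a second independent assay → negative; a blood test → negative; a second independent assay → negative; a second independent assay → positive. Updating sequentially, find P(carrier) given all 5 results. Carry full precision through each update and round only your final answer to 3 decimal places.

0.247

Apply Bayes' rule sequentially, carrying P(carrier) forward.
After a second independent assay='negative': P(carrier) = 0.2·0.6500 / (0.2·0.6500 + 0.35·0.3500) ≈ 0.5149
After a second independent assay='negative': P(carrier) = 0.2·0.5149 / (0.2·0.5149 + 0.35·0.4851) ≈ 0.3775
After a blood test='negative': P(carrier) = 0.5·0.3775 / (0.5·0.3775 + 0.65·0.6225) ≈ 0.3181
After a second independent assay='negative': P(carrier) = 0.2·0.3181 / (0.2·0.3181 + 0.35·0.6819) ≈ 0.2105
After a second independent assay='positive': P(carrier) = 0.8·0.2105 / (0.8·0.2105 + 0.65·0.7895) ≈ 0.2470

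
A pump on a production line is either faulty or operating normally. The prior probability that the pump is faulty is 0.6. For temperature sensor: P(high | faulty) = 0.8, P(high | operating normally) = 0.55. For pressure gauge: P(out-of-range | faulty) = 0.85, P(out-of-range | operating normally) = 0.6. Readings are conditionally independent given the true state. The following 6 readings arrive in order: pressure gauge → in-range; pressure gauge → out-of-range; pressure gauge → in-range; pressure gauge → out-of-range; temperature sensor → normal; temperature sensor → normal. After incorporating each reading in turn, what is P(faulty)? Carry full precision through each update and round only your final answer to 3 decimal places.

After pressure gauge='in-range': P(faulty) = 0.15·0.6000 / (0.15·0.6000 + 0.4·0.4000) ≈ 0.3600
After pressure gauge='out-of-range': P(faulty) = 0.85·0.3600 / (0.85·0.3600 + 0.6·0.6400) ≈ 0.4435
After pressure gauge='in-range': P(faulty) = 0.15·0.4435 / (0.15·0.4435 + 0.4·0.5565) ≈ 0.2301
After pressure gauge='out-of-range': P(faulty) = 0.85·0.2301 / (0.85·0.2301 + 0.6·0.7699) ≈ 0.2974
After temperature sensor='normal': P(faulty) = 0.2·0.2974 / (0.2·0.2974 + 0.45·0.7026) ≈ 0.1584
After temperature sensor='normal': P(faulty) = 0.2·0.1584 / (0.2·0.1584 + 0.45·0.8416) ≈ 0.0772

0.077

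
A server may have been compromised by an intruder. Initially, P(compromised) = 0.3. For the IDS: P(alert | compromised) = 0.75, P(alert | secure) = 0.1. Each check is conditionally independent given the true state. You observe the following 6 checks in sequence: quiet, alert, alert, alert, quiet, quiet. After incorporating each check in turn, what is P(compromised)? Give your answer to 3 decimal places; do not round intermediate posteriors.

0.795

After 'quiet': P(compromised) = 0.25·0.3000 / (0.25·0.3000 + 0.9·0.7000) ≈ 0.1064
After 'alert': P(compromised) = 0.75·0.1064 / (0.75·0.1064 + 0.1·0.8936) ≈ 0.4717
After 'alert': P(compromised) = 0.75·0.4717 / (0.75·0.4717 + 0.1·0.5283) ≈ 0.8701
After 'alert': P(compromised) = 0.75·0.8701 / (0.75·0.8701 + 0.1·0.1299) ≈ 0.9805
After 'quiet': P(compromised) = 0.25·0.9805 / (0.25·0.9805 + 0.9·0.0195) ≈ 0.9331
After 'quiet': P(compromised) = 0.25·0.9331 / (0.25·0.9331 + 0.9·0.0669) ≈ 0.7949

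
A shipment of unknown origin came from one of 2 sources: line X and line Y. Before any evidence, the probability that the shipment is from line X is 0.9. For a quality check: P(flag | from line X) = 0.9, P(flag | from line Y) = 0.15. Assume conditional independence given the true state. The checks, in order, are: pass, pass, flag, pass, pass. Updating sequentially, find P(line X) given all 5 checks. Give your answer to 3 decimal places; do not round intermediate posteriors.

0.010

Each posterior becomes the prior for the next update.
After 'pass': P(line X) = 0.1·0.9000 / (0.1·0.9000 + 0.85·0.1000) ≈ 0.5143
After 'pass': P(line X) = 0.1·0.5143 / (0.1·0.5143 + 0.85·0.4857) ≈ 0.1108
After 'flag': P(line X) = 0.9·0.1108 / (0.9·0.1108 + 0.15·0.8892) ≈ 0.4277
After 'pass': P(line X) = 0.1·0.4277 / (0.1·0.4277 + 0.85·0.5723) ≈ 0.0808
After 'pass': P(line X) = 0.1·0.0808 / (0.1·0.0808 + 0.85·0.9192) ≈ 0.0102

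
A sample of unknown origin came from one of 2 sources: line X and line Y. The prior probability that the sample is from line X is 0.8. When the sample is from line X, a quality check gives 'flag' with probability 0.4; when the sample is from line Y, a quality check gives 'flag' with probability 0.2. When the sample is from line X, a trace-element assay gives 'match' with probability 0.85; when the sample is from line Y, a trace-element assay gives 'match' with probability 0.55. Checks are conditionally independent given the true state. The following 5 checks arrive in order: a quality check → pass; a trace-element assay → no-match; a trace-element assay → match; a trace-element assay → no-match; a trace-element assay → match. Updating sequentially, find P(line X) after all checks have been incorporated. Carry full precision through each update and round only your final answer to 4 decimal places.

After a quality check='pass': P(line X) = 0.6·0.8000 / (0.6·0.8000 + 0.8·0.2000) ≈ 0.7500
After a trace-element assay='no-match': P(line X) = 0.15·0.7500 / (0.15·0.7500 + 0.45·0.2500) ≈ 0.5000
After a trace-element assay='match': P(line X) = 0.85·0.5000 / (0.85·0.5000 + 0.55·0.5000) ≈ 0.6071
After a trace-element assay='no-match': P(line X) = 0.15·0.6071 / (0.15·0.6071 + 0.45·0.3929) ≈ 0.3400
After a trace-element assay='match': P(line X) = 0.85·0.3400 / (0.85·0.3400 + 0.55·0.6600) ≈ 0.4433

0.4433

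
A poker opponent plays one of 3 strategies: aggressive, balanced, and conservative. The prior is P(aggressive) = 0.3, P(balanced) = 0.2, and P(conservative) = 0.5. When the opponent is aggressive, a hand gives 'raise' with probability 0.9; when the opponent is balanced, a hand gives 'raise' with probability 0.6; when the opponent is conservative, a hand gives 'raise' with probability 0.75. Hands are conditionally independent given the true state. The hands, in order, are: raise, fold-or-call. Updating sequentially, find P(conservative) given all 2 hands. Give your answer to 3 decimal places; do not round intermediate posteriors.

After 'raise': normaliser = 0.9·0.3000 + 0.6·0.2000 + 0.75·0.5000; P(aggressive) ≈ 0.3529, P(balanced) ≈ 0.1569, P(conservative) ≈ 0.4902
After 'fold-or-call': normaliser = 0.1·0.3529 + 0.4·0.1569 + 0.25·0.4902; P(aggressive) ≈ 0.1600, P(balanced) ≈ 0.2844, P(conservative) ≈ 0.5556

0.556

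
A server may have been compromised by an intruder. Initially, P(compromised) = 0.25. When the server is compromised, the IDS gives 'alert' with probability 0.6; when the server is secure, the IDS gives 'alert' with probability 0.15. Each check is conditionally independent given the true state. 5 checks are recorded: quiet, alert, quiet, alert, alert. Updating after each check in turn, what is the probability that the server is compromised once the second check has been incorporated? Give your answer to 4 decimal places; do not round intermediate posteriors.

0.3855

After 'quiet': P(compromised) = 0.4·0.2500 / (0.4·0.2500 + 0.85·0.7500) ≈ 0.1356
After 'alert': P(compromised) = 0.6·0.1356 / (0.6·0.1356 + 0.15·0.8644) ≈ 0.3855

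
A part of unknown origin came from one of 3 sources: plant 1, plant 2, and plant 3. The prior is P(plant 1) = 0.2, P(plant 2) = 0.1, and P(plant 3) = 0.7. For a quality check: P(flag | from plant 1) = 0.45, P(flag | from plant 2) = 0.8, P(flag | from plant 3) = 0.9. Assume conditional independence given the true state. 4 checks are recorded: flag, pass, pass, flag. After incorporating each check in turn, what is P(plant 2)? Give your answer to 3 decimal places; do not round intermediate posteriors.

0.125

After 'flag': normaliser = 0.45·0.2000 + 0.8·0.1000 + 0.9·0.7000; P(plant 1) ≈ 0.1125, P(plant 2) ≈ 0.1000, P(plant 3) ≈ 0.7875
After 'pass': normaliser = 0.55·0.1125 + 0.2·0.1000 + 0.1·0.7875; P(plant 1) ≈ 0.3852, P(plant 2) ≈ 0.1245, P(plant 3) ≈ 0.4903
After 'pass': normaliser = 0.55·0.3852 + 0.2·0.1245 + 0.1·0.4903; P(plant 1) ≈ 0.7413, P(plant 2) ≈ 0.0871, P(plant 3) ≈ 0.1715
After 'flag': normaliser = 0.45·0.7413 + 0.8·0.0871 + 0.9·0.1715; P(plant 1) ≈ 0.5982, P(plant 2) ≈ 0.1250, P(plant 3) ≈ 0.2768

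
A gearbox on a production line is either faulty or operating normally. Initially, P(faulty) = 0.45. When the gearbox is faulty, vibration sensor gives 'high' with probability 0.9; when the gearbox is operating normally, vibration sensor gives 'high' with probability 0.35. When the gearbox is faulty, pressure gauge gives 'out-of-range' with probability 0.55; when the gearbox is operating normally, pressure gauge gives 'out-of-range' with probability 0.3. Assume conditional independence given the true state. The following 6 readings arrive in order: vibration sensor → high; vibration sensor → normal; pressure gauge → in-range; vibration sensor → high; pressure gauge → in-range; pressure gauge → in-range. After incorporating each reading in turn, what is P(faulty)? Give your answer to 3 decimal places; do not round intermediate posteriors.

0.181

After vibration sensor='high': P(faulty) = 0.9·0.4500 / (0.9·0.4500 + 0.35·0.5500) ≈ 0.6778
After vibration sensor='normal': P(faulty) = 0.1·0.6778 / (0.1·0.6778 + 0.65·0.3222) ≈ 0.2445
After pressure gauge='in-range': P(faulty) = 0.45·0.2445 / (0.45·0.2445 + 0.7·0.7555) ≈ 0.1722
After vibration sensor='high': P(faulty) = 0.9·0.1722 / (0.9·0.1722 + 0.35·0.8278) ≈ 0.3486
After pressure gauge='in-range': P(faulty) = 0.45·0.3486 / (0.45·0.3486 + 0.7·0.6514) ≈ 0.2559
After pressure gauge='in-range': P(faulty) = 0.45·0.2559 / (0.45·0.2559 + 0.7·0.7441) ≈ 0.1811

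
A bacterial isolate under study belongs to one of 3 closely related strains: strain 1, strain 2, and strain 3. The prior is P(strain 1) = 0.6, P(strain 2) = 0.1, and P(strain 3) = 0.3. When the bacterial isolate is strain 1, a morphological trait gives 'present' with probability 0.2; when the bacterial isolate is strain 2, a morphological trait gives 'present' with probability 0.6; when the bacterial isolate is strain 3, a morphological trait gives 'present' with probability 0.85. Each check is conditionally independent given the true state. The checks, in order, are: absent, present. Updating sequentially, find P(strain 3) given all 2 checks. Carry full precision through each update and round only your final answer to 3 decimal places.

After 'absent': normaliser = 0.8·0.6000 + 0.4·0.1000 + 0.15·0.3000; P(strain 1) ≈ 0.8496, P(strain 2) ≈ 0.0708, P(strain 3) ≈ 0.0796
After 'present': normaliser = 0.2·0.8496 + 0.6·0.0708 + 0.85·0.0796; P(strain 1) ≈ 0.6066, P(strain 2) ≈ 0.1517, P(strain 3) ≈ 0.2417

0.242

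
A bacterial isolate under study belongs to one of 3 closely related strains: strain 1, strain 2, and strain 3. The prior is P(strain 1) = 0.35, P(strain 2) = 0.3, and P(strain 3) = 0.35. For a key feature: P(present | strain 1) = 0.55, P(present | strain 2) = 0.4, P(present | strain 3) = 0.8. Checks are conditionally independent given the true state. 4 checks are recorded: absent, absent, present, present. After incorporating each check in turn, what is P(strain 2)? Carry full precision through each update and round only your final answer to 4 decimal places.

After 'absent': normaliser = 0.45·0.3500 + 0.6·0.3000 + 0.2·0.3500; P(strain 1) ≈ 0.3865, P(strain 2) ≈ 0.4417, P(strain 3) ≈ 0.1718
After 'absent': normaliser = 0.45·0.3865 + 0.6·0.4417 + 0.2·0.1718; P(strain 1) ≈ 0.3675, P(strain 2) ≈ 0.5599, P(strain 3) ≈ 0.0726
After 'present': normaliser = 0.55·0.3675 + 0.4·0.5599 + 0.8·0.0726; P(strain 1) ≈ 0.4174, P(strain 2) ≈ 0.4626, P(strain 3) ≈ 0.1199
After 'present': normaliser = 0.55·0.4174 + 0.4·0.4626 + 0.8·0.1199; P(strain 1) ≈ 0.4497, P(strain 2) ≈ 0.3624, P(strain 3) ≈ 0.1879

0.3624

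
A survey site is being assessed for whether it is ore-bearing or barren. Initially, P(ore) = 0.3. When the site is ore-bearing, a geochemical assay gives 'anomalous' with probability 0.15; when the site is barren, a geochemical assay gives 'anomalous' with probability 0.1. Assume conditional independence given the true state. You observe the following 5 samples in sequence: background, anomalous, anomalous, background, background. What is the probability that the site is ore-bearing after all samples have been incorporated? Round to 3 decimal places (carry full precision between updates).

0.448

After 'background': P(ore) = 0.85·0.3000 / (0.85·0.3000 + 0.9·0.7000) ≈ 0.2881
After 'anomalous': P(ore) = 0.15·0.2881 / (0.15·0.2881 + 0.1·0.7119) ≈ 0.3778
After 'anomalous': P(ore) = 0.15·0.3778 / (0.15·0.3778 + 0.1·0.6222) ≈ 0.4766
After 'background': P(ore) = 0.85·0.4766 / (0.85·0.4766 + 0.9·0.5234) ≈ 0.4624
After 'background': P(ore) = 0.85·0.4624 / (0.85·0.4624 + 0.9·0.5376) ≈ 0.4482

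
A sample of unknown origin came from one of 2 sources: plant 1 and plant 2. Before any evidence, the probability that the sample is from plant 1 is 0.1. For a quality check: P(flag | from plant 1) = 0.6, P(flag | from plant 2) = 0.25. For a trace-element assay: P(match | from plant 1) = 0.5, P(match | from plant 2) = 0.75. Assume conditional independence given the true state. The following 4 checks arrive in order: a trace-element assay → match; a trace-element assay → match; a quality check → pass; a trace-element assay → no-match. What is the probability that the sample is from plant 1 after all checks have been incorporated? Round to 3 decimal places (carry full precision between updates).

0.050

After a trace-element assay='match': P(plant 1) = 0.5·0.1000 / (0.5·0.1000 + 0.75·0.9000) ≈ 0.0690
After a trace-element assay='match': P(plant 1) = 0.5·0.0690 / (0.5·0.0690 + 0.75·0.9310) ≈ 0.0471
After a quality check='pass': P(plant 1) = 0.4·0.0471 / (0.4·0.0471 + 0.75·0.9529) ≈ 0.0257
After a trace-element assay='no-match': P(plant 1) = 0.5·0.0257 / (0.5·0.0257 + 0.25·0.9743) ≈ 0.0500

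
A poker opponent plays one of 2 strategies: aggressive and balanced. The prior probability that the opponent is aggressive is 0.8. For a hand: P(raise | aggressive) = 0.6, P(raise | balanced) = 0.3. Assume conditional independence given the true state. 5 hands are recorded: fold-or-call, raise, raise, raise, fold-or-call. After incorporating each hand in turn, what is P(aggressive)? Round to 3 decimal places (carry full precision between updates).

0.913

After 'fold-or-call': P(aggressive) = 0.4·0.8000 / (0.4·0.8000 + 0.7·0.2000) ≈ 0.6957
After 'raise': P(aggressive) = 0.6·0.6957 / (0.6·0.6957 + 0.3·0.3043) ≈ 0.8205
After 'raise': P(aggressive) = 0.6·0.8205 / (0.6·0.8205 + 0.3·0.1795) ≈ 0.9014
After 'raise': P(aggressive) = 0.6·0.9014 / (0.6·0.9014 + 0.3·0.0986) ≈ 0.9481
After 'fold-or-call': P(aggressive) = 0.4·0.9481 / (0.4·0.9481 + 0.7·0.0519) ≈ 0.9127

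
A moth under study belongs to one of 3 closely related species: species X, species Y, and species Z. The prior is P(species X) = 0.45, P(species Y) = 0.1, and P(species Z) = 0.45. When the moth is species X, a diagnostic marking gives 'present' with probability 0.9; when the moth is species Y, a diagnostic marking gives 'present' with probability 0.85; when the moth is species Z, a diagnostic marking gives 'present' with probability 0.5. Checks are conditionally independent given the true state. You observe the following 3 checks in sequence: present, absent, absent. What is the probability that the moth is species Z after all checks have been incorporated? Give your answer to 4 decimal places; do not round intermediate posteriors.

After 'present': normaliser = 0.9·0.4500 + 0.85·0.1000 + 0.5·0.4500; P(species X) ≈ 0.5664, P(species Y) ≈ 0.1189, P(species Z) ≈ 0.3147
After 'absent': normaliser = 0.1·0.5664 + 0.15·0.1189 + 0.5·0.3147; P(species X) ≈ 0.2443, P(species Y) ≈ 0.0769, P(species Z) ≈ 0.6787
After 'absent': normaliser = 0.1·0.2443 + 0.15·0.0769 + 0.5·0.6787; P(species X) ≈ 0.0651, P(species Y) ≈ 0.0307, P(species Z) ≈ 0.9042

0.9042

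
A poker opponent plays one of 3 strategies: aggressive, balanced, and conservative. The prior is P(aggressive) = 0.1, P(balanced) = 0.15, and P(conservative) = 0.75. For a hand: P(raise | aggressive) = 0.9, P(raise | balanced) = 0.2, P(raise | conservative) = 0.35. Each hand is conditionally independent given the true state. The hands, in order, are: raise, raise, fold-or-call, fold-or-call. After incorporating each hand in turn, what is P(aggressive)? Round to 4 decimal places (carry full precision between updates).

0.0186

After 'raise': normaliser = 0.9·0.1000 + 0.2·0.1500 + 0.35·0.7500; P(aggressive) ≈ 0.2353, P(balanced) ≈ 0.0784, P(conservative) ≈ 0.6863
After 'raise': normaliser = 0.9·0.2353 + 0.2·0.0784 + 0.35·0.6863; P(aggressive) ≈ 0.4528, P(balanced) ≈ 0.0335, P(conservative) ≈ 0.5136
After 'fold-or-call': normaliser = 0.1·0.4528 + 0.8·0.0335 + 0.65·0.5136; P(aggressive) ≈ 0.1115, P(balanced) ≈ 0.0661, P(conservative) ≈ 0.8224
After 'fold-or-call': normaliser = 0.1·0.1115 + 0.8·0.0661 + 0.65·0.8224; P(aggressive) ≈ 0.0186, P(balanced) ≈ 0.0883, P(conservative) ≈ 0.8930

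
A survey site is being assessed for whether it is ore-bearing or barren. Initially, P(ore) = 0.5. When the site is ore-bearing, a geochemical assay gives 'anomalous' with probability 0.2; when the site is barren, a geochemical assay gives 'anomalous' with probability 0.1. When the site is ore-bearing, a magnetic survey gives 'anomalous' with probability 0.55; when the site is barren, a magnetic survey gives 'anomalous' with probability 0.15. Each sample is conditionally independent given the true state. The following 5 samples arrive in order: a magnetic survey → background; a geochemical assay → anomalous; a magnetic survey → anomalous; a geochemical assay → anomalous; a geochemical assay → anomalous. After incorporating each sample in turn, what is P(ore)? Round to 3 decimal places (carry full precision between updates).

0.940

Each posterior becomes the prior for the next update.
After a magnetic survey='background': P(ore) = 0.45·0.5000 / (0.45·0.5000 + 0.85·0.5000) ≈ 0.3462
After a geochemical assay='anomalous': P(ore) = 0.2·0.3462 / (0.2·0.3462 + 0.1·0.6538) ≈ 0.5143
After a magnetic survey='anomalous': P(ore) = 0.55·0.5143 / (0.55·0.5143 + 0.15·0.4857) ≈ 0.7952
After a geochemical assay='anomalous': P(ore) = 0.2·0.7952 / (0.2·0.7952 + 0.1·0.2048) ≈ 0.8859
After a geochemical assay='anomalous': P(ore) = 0.2·0.8859 / (0.2·0.8859 + 0.1·0.1141) ≈ 0.9395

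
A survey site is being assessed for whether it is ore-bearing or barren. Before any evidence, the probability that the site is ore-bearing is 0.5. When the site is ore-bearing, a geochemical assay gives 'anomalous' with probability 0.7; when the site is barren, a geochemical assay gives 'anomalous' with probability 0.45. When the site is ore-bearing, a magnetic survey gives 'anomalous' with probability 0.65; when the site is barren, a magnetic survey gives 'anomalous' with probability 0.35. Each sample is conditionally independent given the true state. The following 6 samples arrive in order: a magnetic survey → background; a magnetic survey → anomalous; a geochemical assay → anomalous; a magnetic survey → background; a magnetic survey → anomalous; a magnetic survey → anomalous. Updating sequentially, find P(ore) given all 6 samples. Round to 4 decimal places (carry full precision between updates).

After a magnetic survey='background': P(ore) = 0.35·0.5000 / (0.35·0.5000 + 0.65·0.5000) ≈ 0.3500
After a magnetic survey='anomalous': P(ore) = 0.65·0.3500 / (0.65·0.3500 + 0.35·0.6500) ≈ 0.5000
After a geochemical assay='anomalous': P(ore) = 0.7·0.5000 / (0.7·0.5000 + 0.45·0.5000) ≈ 0.6087
After a magnetic survey='background': P(ore) = 0.35·0.6087 / (0.35·0.6087 + 0.65·0.3913) ≈ 0.4558
After a magnetic survey='anomalous': P(ore) = 0.65·0.4558 / (0.65·0.4558 + 0.35·0.5442) ≈ 0.6087
After a magnetic survey='anomalous': P(ore) = 0.65·0.6087 / (0.65·0.6087 + 0.35·0.3913) ≈ 0.7429

0.7429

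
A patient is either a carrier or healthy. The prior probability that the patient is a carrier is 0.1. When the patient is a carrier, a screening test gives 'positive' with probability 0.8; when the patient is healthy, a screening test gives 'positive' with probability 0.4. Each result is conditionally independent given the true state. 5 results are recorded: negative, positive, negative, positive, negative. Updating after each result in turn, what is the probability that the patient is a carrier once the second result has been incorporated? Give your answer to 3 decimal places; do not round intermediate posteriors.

After 'negative': P(carrier) = 0.2·0.1000 / (0.2·0.1000 + 0.6·0.9000) ≈ 0.0357
After 'positive': P(carrier) = 0.8·0.0357 / (0.8·0.0357 + 0.4·0.9643) ≈ 0.0690

0.069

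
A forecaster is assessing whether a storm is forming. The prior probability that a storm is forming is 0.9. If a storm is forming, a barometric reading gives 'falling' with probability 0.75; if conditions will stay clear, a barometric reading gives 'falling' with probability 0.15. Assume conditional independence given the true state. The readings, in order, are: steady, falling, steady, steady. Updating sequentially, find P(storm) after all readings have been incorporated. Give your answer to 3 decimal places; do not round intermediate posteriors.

After 'steady': P(storm) = 0.25·0.9000 / (0.25·0.9000 + 0.85·0.1000) ≈ 0.7258
After 'falling': P(storm) = 0.75·0.7258 / (0.75·0.7258 + 0.15·0.2742) ≈ 0.9298
After 'steady': P(storm) = 0.25·0.9298 / (0.25·0.9298 + 0.85·0.0702) ≈ 0.7956
After 'steady': P(storm) = 0.25·0.7956 / (0.25·0.7956 + 0.85·0.2044) ≈ 0.5338

0.534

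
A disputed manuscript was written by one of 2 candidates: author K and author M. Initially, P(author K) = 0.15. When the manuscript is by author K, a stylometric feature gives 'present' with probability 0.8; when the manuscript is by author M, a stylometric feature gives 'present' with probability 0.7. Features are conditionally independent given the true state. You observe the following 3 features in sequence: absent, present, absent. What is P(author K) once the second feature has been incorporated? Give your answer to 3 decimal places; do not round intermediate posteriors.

Each posterior becomes the prior for the next update.
After 'absent': P(author K) = 0.2·0.1500 / (0.2·0.1500 + 0.3·0.8500) ≈ 0.1053
After 'present': P(author K) = 0.8·0.1053 / (0.8·0.1053 + 0.7·0.8947) ≈ 0.1185

0.119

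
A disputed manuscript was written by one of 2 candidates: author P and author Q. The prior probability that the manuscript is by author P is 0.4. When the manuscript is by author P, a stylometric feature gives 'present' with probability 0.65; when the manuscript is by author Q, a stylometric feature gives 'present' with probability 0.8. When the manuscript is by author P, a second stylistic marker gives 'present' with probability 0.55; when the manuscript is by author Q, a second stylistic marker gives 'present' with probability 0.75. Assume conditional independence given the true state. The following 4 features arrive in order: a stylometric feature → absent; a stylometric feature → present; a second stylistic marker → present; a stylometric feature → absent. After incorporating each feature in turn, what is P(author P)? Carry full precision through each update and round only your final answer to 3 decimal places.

After a stylometric feature='absent': P(author P) = 0.35·0.4000 / (0.35·0.4000 + 0.2·0.6000) ≈ 0.5385
After a stylometric feature='present': P(author P) = 0.65·0.5385 / (0.65·0.5385 + 0.8·0.4615) ≈ 0.4866
After a second stylistic marker='present': P(author P) = 0.55·0.4866 / (0.55·0.4866 + 0.75·0.5134) ≈ 0.4101
After a stylometric feature='absent': P(author P) = 0.35·0.4101 / (0.35·0.4101 + 0.2·0.5899) ≈ 0.5488

0.549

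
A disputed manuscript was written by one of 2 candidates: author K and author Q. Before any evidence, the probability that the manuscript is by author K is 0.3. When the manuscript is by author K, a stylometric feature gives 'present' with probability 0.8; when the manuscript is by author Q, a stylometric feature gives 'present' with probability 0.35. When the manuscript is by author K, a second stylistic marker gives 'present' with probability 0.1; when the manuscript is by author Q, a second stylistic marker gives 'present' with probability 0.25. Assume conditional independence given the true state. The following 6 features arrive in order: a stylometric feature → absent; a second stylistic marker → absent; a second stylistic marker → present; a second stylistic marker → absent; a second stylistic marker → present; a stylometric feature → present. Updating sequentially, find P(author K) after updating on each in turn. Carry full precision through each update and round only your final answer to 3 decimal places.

Each posterior becomes the prior for the next update.
After a stylometric feature='absent': P(author K) = 0.2·0.3000 / (0.2·0.3000 + 0.65·0.7000) ≈ 0.1165
After a second stylistic marker='absent': P(author K) = 0.9·0.1165 / (0.9·0.1165 + 0.75·0.8835) ≈ 0.1366
After a second stylistic marker='present': P(author K) = 0.1·0.1366 / (0.1·0.1366 + 0.25·0.8634) ≈ 0.0595
After a second stylistic marker='absent': P(author K) = 0.9·0.0595 / (0.9·0.0595 + 0.75·0.9405) ≈ 0.0706
After a second stylistic marker='present': P(author K) = 0.1·0.0706 / (0.1·0.0706 + 0.25·0.9294) ≈ 0.0295
After a stylometric feature='present': P(author K) = 0.8·0.0295 / (0.8·0.0295 + 0.35·0.9705) ≈ 0.0649

0.065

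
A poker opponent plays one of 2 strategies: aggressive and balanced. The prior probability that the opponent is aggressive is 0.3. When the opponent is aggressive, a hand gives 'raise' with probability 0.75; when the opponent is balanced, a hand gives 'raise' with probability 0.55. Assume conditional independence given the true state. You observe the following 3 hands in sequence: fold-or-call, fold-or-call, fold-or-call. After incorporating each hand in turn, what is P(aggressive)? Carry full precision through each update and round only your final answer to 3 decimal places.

After 'fold-or-call': P(aggressive) = 0.25·0.3000 / (0.25·0.3000 + 0.45·0.7000) ≈ 0.1923
After 'fold-or-call': P(aggressive) = 0.25·0.1923 / (0.25·0.1923 + 0.45·0.8077) ≈ 0.1168
After 'fold-or-call': P(aggressive) = 0.25·0.1168 / (0.25·0.1168 + 0.45·0.8832) ≈ 0.0685

0.068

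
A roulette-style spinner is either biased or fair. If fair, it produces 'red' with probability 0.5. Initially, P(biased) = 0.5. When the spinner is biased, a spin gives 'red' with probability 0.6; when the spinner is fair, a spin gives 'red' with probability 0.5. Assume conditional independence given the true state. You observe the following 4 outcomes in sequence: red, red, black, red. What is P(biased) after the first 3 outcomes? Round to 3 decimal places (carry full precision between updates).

0.535

After 'red': P(biased) = 0.6·0.5000 / (0.6·0.5000 + 0.5·0.5000) ≈ 0.5455
After 'red': P(biased) = 0.6·0.5455 / (0.6·0.5455 + 0.5·0.4545) ≈ 0.5902
After 'black': P(biased) = 0.4·0.5902 / (0.4·0.5902 + 0.5·0.4098) ≈ 0.5353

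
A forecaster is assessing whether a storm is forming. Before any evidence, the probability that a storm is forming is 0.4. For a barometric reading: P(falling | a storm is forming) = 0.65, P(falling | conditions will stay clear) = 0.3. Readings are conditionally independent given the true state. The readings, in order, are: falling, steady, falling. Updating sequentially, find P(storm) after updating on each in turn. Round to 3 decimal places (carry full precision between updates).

After 'falling': P(storm) = 0.65·0.4000 / (0.65·0.4000 + 0.3·0.6000) ≈ 0.5909
After 'steady': P(storm) = 0.35·0.5909 / (0.35·0.5909 + 0.7·0.4091) ≈ 0.4194
After 'falling': P(storm) = 0.65·0.4194 / (0.65·0.4194 + 0.3·0.5806) ≈ 0.6101

0.610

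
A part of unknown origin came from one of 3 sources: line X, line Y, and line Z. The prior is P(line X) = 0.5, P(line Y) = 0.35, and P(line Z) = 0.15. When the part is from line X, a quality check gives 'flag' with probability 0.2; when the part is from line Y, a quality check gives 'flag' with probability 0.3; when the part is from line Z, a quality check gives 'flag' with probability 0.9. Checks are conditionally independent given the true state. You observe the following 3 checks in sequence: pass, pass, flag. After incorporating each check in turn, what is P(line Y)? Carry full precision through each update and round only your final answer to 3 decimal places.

After 'pass': normaliser = 0.8·0.5000 + 0.7·0.3500 + 0.1·0.1500; P(line X) ≈ 0.6061, P(line Y) ≈ 0.3712, P(line Z) ≈ 0.0227
After 'pass': normaliser = 0.8·0.6061 + 0.7·0.3712 + 0.1·0.0227; P(line X) ≈ 0.6491, P(line Y) ≈ 0.3479, P(line Z) ≈ 0.0030
After 'flag': normaliser = 0.2·0.6491 + 0.3·0.3479 + 0.9·0.0030; P(line X) ≈ 0.5479, P(line Y) ≈ 0.4405, P(line Z) ≈ 0.0116

0.440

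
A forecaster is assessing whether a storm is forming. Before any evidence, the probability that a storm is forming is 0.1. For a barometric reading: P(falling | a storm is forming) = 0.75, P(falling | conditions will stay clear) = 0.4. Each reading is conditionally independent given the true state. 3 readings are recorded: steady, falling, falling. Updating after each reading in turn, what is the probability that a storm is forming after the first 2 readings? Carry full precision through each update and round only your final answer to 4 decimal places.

0.0799

Each posterior becomes the prior for the next update.
After 'steady': P(storm) = 0.25·0.1000 / (0.25·0.1000 + 0.6·0.9000) ≈ 0.0442
After 'falling': P(storm) = 0.75·0.0442 / (0.75·0.0442 + 0.4·0.9558) ≈ 0.0799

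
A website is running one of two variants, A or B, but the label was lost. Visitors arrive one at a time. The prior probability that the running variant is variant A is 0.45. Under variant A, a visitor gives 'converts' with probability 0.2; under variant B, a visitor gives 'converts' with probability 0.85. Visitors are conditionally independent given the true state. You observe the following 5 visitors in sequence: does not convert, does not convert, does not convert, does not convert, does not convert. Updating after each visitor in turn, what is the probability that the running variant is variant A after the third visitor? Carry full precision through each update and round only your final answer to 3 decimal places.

0.992

After 'does not convert': P(A) = 0.8·0.4500 / (0.8·0.4500 + 0.15·0.5500) ≈ 0.8136
After 'does not convert': P(A) = 0.8·0.8136 / (0.8·0.8136 + 0.15·0.1864) ≈ 0.9588
After 'does not convert': P(A) = 0.8·0.9588 / (0.8·0.9588 + 0.15·0.0412) ≈ 0.9920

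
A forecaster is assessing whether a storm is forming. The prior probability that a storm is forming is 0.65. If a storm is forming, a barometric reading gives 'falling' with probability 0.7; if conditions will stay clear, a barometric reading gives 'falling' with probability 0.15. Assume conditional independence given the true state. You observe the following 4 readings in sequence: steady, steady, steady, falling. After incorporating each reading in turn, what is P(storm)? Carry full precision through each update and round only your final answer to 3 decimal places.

After 'steady': P(storm) = 0.3·0.6500 / (0.3·0.6500 + 0.85·0.3500) ≈ 0.3959
After 'steady': P(storm) = 0.3·0.3959 / (0.3·0.3959 + 0.85·0.6041) ≈ 0.1879
After 'steady': P(storm) = 0.3·0.1879 / (0.3·0.1879 + 0.85·0.8121) ≈ 0.0755
After 'falling': P(storm) = 0.7·0.0755 / (0.7·0.0755 + 0.15·0.9245) ≈ 0.2759

0.276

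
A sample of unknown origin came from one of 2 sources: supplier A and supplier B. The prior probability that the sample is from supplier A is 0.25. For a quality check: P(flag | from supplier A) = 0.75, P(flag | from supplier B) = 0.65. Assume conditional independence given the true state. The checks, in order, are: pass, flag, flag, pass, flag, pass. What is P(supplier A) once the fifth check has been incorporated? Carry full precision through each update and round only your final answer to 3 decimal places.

0.207

After 'pass': P(supplier A) = 0.25·0.2500 / (0.25·0.2500 + 0.35·0.7500) ≈ 0.1923
After 'flag': P(supplier A) = 0.75·0.1923 / (0.75·0.1923 + 0.65·0.8077) ≈ 0.2155
After 'flag': P(supplier A) = 0.75·0.2155 / (0.75·0.2155 + 0.65·0.7845) ≈ 0.2407
After 'pass': P(supplier A) = 0.25·0.2407 / (0.25·0.2407 + 0.35·0.7593) ≈ 0.1846
After 'flag': P(supplier A) = 0.75·0.1846 / (0.75·0.1846 + 0.65·0.8154) ≈ 0.2071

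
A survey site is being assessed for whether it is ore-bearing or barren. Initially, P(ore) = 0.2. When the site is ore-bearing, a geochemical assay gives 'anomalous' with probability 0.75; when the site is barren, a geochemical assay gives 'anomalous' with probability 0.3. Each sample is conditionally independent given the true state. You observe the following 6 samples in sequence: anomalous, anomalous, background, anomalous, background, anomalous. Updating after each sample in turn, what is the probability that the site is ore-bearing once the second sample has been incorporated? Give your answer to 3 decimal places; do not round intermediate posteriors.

0.610

After 'anomalous': P(ore) = 0.75·0.2000 / (0.75·0.2000 + 0.3·0.8000) ≈ 0.3846
After 'anomalous': P(ore) = 0.75·0.3846 / (0.75·0.3846 + 0.3·0.6154) ≈ 0.6098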